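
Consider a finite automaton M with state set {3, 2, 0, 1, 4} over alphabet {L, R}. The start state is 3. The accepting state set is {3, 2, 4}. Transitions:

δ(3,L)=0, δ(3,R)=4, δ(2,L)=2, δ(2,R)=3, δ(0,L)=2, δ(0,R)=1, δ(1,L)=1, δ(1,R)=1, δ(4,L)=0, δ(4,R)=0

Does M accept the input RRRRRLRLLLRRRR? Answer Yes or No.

No

start at 3
read 'R': 3 → 4
read 'R': 4 → 0
read 'R': 0 → 1
read 'R': 1 → 1
read 'R': 1 → 1
read 'L': 1 → 1
read 'R': 1 → 1
read 'L': 1 → 1
read 'L': 1 → 1
read 'L': 1 → 1
read 'R': 1 → 1
read 'R': 1 → 1
read 'R': 1 → 1
read 'R': 1 → 1
End state 1 is not accepting.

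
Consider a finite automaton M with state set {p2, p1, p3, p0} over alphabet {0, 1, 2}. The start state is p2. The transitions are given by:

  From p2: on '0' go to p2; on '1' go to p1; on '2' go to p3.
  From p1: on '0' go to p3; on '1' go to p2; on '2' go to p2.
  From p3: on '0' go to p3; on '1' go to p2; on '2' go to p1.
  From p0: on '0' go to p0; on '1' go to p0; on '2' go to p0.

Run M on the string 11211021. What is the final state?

p2 → p1 → p2 → p3 → p2 → p1 → p3 → p1 → p2

p2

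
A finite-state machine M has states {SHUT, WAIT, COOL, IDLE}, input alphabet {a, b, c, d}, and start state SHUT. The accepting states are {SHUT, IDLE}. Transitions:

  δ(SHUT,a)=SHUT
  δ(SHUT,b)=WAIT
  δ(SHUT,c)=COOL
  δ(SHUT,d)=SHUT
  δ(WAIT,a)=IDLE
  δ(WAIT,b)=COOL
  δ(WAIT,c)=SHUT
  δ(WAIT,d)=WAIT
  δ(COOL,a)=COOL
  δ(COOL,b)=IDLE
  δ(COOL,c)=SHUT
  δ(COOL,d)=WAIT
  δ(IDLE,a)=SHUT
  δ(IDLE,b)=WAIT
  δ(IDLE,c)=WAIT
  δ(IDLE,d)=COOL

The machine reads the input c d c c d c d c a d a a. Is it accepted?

SHUT → COOL → WAIT → SHUT → COOL → WAIT → SHUT → SHUT → COOL → COOL → WAIT → IDLE → SHUT
End state SHUT is accepting.

Yes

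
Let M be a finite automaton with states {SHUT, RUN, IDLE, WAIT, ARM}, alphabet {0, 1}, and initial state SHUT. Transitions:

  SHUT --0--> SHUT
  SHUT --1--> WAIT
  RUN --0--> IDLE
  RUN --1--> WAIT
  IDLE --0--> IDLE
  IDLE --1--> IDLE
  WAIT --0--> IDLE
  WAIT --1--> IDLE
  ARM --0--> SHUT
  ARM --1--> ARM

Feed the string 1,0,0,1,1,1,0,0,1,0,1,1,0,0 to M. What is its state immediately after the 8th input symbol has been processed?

Trace: SHUT -1-> WAIT -0-> IDLE -0-> IDLE -1-> IDLE -1-> IDLE -1-> IDLE -0-> IDLE -0-> IDLE
After 8 symbols: IDLE.

IDLE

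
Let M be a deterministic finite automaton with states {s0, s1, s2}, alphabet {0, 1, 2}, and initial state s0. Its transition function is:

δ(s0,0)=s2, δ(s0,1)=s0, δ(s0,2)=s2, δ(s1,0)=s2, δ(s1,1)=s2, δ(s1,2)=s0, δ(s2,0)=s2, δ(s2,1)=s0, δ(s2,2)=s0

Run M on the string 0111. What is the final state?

s0

s0 → s2 → s0 → s0 → s0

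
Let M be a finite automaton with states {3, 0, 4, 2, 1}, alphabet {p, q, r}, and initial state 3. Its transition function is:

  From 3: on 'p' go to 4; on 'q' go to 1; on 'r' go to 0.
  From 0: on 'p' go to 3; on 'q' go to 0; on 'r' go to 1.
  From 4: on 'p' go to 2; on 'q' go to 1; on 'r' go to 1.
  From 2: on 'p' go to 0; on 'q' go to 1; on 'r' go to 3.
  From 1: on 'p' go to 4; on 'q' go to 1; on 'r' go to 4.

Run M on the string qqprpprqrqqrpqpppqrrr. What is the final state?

1

3 → 1 → 1 → 4 → 1 → 4 → 2 → 3 → 1 → 4 → 1 → 1 → 4 → 2 → 1 → 4 → 2 → 0 → 0 → 1 → 4 → 1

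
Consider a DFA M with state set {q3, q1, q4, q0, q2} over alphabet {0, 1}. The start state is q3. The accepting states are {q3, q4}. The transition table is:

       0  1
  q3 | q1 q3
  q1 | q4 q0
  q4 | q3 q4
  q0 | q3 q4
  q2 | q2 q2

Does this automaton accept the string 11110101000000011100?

start at q3
read '1': q3 → q3
read '1': q3 → q3
read '1': q3 → q3
read '1': q3 → q3
read '0': q3 → q1
read '1': q1 → q0
read '0': q0 → q3
read '1': q3 → q3
read '0': q3 → q1
read '0': q1 → q4
read '0': q4 → q3
read '0': q3 → q1
read '0': q1 → q4
read '0': q4 → q3
read '0': q3 → q1
read '1': q1 → q0
read '1': q0 → q4
read '1': q4 → q4
read '0': q4 → q3
read '0': q3 → q1
End state q1 is not accepting.

No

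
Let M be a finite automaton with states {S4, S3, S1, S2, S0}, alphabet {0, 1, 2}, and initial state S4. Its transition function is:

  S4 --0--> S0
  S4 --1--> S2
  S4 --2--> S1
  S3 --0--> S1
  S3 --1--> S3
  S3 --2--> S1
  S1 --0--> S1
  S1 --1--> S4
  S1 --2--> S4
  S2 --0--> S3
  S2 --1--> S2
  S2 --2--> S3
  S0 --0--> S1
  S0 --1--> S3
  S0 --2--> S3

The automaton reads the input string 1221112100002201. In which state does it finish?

start at S4
read '1': S4 → S2
read '2': S2 → S3
read '2': S3 → S1
read '1': S1 → S4
read '1': S4 → S2
read '1': S2 → S2
read '2': S2 → S3
read '1': S3 → S3
read '0': S3 → S1
read '0': S1 → S1
read '0': S1 → S1
read '0': S1 → S1
read '2': S1 → S4
read '2': S4 → S1
read '0': S1 → S1
read '1': S1 → S4

S4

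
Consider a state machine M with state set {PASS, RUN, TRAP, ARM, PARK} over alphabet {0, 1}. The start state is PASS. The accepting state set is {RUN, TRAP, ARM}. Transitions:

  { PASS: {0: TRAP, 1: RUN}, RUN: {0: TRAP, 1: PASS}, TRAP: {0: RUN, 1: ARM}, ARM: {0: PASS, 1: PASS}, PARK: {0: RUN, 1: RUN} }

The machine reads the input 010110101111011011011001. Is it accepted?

Trace: PASS -0-> TRAP -1-> ARM -0-> PASS -1-> RUN -1-> PASS -0-> TRAP -1-> ARM -0-> PASS -1-> RUN -1-> PASS -1-> RUN -1-> PASS -0-> TRAP -1-> ARM -1-> PASS -0-> TRAP -1-> ARM -1-> PASS -0-> TRAP -1-> ARM -1-> PASS -0-> TRAP -0-> RUN -1-> PASS
End state PASS is not accepting.

No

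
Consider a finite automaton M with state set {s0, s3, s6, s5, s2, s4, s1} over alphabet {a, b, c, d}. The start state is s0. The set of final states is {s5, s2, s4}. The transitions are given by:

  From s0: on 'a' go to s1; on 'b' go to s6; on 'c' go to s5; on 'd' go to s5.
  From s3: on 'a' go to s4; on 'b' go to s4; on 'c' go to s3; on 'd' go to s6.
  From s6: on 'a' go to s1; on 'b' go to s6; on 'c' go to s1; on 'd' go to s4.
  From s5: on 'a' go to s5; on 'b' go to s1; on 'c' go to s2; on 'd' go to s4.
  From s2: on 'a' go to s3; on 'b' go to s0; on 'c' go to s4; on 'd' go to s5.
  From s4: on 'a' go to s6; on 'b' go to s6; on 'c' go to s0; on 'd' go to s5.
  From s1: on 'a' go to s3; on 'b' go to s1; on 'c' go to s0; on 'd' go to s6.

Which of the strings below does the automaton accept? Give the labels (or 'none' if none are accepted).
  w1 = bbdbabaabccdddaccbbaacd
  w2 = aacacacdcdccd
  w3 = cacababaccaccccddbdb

w1: s0 → s6 → s6 → s4 → s6 → s1 → s1 → s3 → s4 → s6 → s1 → s0 → s5 → s4 → s5 → s5 → s2 → s4 → s6 → s6 → s1 → s3 → s3 → s6  → end s6, rejected
w2: s0 → s1 → s3 → s3 → s4 → s0 → s1 → s0 → s5 → s2 → s5 → s2 → s4 → s5  → end s5, accepted
w3: s0 → s5 → s5 → s2 → s3 → s4 → s6 → s6 → s1 → s0 → s5 → s5 → s2 → s4 → s0 → s5 → s4 → s5 → s1 → s6 → s6  → end s6, rejected

w2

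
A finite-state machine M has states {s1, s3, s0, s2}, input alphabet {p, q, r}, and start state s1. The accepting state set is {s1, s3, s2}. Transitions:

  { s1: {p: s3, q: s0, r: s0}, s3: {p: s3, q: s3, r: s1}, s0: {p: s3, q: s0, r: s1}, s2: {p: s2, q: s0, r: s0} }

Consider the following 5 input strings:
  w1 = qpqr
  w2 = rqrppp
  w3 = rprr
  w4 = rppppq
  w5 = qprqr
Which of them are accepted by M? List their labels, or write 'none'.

w1: s1 → s0 → s3 → s3 → s1  → end s1, accepted
w2: s1 → s0 → s0 → s1 → s3 → s3 → s3  → end s3, accepted
w3: s1 → s0 → s3 → s1 → s0  → end s0, rejected
w4: s1 → s0 → s3 → s3 → s3 → s3 → s3  → end s3, accepted
w5: s1 → s0 → s3 → s1 → s0 → s1  → end s1, accepted

w1, w2, w4, w5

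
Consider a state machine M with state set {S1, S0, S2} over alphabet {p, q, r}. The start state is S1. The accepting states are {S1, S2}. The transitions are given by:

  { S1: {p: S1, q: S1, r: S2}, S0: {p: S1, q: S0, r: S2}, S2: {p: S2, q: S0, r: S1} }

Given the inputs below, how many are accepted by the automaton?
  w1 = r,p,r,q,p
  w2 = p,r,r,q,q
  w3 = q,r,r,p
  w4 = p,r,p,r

w1: Trace: S1 -r-> S2 -p-> S2 -r-> S1 -q-> S1 -p-> S1  → end S1, accepted
w2: Trace: S1 -p-> S1 -r-> S2 -r-> S1 -q-> S1 -q-> S1  → end S1, accepted
w3: Trace: S1 -q-> S1 -r-> S2 -r-> S1 -p-> S1  → end S1, accepted
w4: Trace: S1 -p-> S1 -r-> S2 -p-> S2 -r-> S1  → end S1, accepted

4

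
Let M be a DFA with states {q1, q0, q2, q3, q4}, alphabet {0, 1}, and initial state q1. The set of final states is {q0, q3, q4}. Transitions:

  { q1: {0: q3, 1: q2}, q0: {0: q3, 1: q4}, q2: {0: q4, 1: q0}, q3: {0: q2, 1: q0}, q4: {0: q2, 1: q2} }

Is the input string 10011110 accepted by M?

Yes

Trace: q1 -1-> q2 -0-> q4 -0-> q2 -1-> q0 -1-> q4 -1-> q2 -1-> q0 -0-> q3
End state q3 is accepting.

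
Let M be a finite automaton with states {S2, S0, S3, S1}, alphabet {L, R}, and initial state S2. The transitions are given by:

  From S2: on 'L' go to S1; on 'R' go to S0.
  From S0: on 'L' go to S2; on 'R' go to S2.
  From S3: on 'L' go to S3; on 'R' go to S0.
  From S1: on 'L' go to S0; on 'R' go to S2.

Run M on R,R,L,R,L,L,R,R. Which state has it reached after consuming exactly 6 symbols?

start at S2
read 'R': S2 → S0
read 'R': S0 → S2
read 'L': S2 → S1
read 'R': S1 → S2
read 'L': S2 → S1
read 'L': S1 → S0
After 6 symbols: S0.

S0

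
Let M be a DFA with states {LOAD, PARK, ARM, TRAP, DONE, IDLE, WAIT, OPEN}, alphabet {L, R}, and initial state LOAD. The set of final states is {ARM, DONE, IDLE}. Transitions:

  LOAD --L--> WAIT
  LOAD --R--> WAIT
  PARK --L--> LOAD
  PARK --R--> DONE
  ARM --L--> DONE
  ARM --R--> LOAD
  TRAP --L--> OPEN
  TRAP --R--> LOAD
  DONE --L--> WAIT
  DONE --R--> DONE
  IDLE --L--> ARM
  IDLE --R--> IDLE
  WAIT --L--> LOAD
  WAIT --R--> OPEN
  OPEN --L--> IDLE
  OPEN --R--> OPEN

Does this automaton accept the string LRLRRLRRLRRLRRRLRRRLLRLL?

No

Trace: LOAD -L-> WAIT -R-> OPEN -L-> IDLE -R-> IDLE -R-> IDLE -L-> ARM -R-> LOAD -R-> WAIT -L-> LOAD -R-> WAIT -R-> OPEN -L-> IDLE -R-> IDLE -R-> IDLE -R-> IDLE -L-> ARM -R-> LOAD -R-> WAIT -R-> OPEN -L-> IDLE -L-> ARM -R-> LOAD -L-> WAIT -L-> LOAD
End state LOAD is not accepting.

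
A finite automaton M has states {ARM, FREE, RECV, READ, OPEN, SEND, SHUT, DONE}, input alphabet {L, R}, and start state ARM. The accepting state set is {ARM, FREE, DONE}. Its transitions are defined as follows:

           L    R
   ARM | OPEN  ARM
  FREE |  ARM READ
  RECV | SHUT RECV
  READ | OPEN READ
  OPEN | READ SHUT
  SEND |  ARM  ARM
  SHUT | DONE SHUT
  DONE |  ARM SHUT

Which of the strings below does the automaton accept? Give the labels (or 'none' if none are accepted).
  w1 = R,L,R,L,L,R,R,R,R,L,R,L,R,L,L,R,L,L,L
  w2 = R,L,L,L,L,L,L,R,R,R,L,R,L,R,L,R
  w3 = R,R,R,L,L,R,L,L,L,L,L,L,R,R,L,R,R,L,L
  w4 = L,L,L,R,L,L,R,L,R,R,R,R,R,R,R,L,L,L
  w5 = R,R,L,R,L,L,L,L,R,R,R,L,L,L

w1: ARM → ARM → OPEN → SHUT → DONE → ARM → ARM → ARM → ARM → ARM → OPEN → SHUT → DONE → SHUT → DONE → ARM → ARM → OPEN → READ → OPEN  → end OPEN, rejected
w2: ARM → ARM → OPEN → READ → OPEN → READ → OPEN → READ → READ → READ → READ → OPEN → SHUT → DONE → SHUT → DONE → SHUT  → end SHUT, rejected
w3: ARM → ARM → ARM → ARM → OPEN → READ → READ → OPEN → READ → OPEN → READ → OPEN → READ → READ → READ → OPEN → SHUT → SHUT → DONE → ARM  → end ARM, accepted
w4: ARM → OPEN → READ → OPEN → SHUT → DONE → ARM → ARM → OPEN → SHUT → SHUT → SHUT → SHUT → SHUT → SHUT → SHUT → DONE → ARM → OPEN  → end OPEN, rejected
w5: ARM → ARM → ARM → OPEN → SHUT → DONE → ARM → OPEN → READ → READ → READ → READ → OPEN → READ → OPEN  → end OPEN, rejected

w3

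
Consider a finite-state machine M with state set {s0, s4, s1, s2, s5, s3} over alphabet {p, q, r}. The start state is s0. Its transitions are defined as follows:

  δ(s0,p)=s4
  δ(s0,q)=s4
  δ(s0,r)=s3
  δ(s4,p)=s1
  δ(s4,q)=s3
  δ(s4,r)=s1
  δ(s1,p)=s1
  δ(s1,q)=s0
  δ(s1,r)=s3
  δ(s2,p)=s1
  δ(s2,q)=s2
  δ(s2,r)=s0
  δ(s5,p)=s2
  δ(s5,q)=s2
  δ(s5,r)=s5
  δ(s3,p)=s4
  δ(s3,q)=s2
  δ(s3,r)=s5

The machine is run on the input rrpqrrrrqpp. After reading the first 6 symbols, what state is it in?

s3

start at s0
read 'r': s0 → s3
read 'r': s3 → s5
read 'p': s5 → s2
read 'q': s2 → s2
read 'r': s2 → s0
read 'r': s0 → s3
After 6 symbols: s3.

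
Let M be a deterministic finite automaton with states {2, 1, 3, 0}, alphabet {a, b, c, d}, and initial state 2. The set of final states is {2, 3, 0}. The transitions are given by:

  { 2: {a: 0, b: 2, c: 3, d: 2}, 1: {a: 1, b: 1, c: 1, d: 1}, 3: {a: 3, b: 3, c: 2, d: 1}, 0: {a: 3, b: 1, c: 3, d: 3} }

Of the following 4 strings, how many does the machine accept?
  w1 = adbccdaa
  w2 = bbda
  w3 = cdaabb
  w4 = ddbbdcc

2

w1: Trace: 2 -a-> 0 -d-> 3 -b-> 3 -c-> 2 -c-> 3 -d-> 1 -a-> 1 -a-> 1  → end 1, rejected
w2: Trace: 2 -b-> 2 -b-> 2 -d-> 2 -a-> 0  → end 0, accepted
w3: Trace: 2 -c-> 3 -d-> 1 -a-> 1 -a-> 1 -b-> 1 -b-> 1  → end 1, rejected
w4: Trace: 2 -d-> 2 -d-> 2 -b-> 2 -b-> 2 -d-> 2 -c-> 3 -c-> 2  → end 2, accepted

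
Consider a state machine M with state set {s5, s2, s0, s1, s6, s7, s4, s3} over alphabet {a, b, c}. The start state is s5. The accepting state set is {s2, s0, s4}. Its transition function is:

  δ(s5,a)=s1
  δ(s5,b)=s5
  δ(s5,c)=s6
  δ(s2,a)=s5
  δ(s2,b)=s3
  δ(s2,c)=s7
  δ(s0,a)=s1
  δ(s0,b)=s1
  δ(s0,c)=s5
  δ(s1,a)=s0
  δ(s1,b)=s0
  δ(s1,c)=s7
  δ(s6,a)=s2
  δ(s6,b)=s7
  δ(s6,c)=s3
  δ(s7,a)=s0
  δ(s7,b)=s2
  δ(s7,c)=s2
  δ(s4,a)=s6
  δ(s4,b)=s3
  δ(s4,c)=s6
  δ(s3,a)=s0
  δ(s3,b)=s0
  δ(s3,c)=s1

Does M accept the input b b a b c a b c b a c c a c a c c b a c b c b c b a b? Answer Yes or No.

s5 → s5 → s5 → s1 → s0 → s5 → s1 → s0 → s5 → s5 → s1 → s7 → s2 → s5 → s6 → s2 → s7 → s2 → s3 → s0 → s5 → s5 → s6 → s7 → s2 → s3 → s0 → s1
End state s1 is not accepting.

No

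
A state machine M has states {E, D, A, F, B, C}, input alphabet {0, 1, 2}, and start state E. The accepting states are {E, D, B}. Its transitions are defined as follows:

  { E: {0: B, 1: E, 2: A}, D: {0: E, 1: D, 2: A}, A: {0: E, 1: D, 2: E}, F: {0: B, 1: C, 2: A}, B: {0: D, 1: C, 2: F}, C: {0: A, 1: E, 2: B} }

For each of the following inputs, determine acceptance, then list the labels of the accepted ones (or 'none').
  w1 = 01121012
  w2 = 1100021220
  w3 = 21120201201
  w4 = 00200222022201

w2, w3

w1:
  start at E
  read '0': E → B
  read '1': B → C
  read '1': C → E
  read '2': E → A
  read '1': A → D
  read '0': D → E
  read '1': E → E
  read '2': E → A
  end A, rejected
w2:
  start at E
  read '1': E → E
  read '1': E → E
  read '0': E → B
  read '0': B → D
  read '0': D → E
  read '2': E → A
  read '1': A → D
  read '2': D → A
  read '2': A → E
  read '0': E → B
  end B, accepted
w3:
  start at E
  read '2': E → A
  read '1': A → D
  read '1': D → D
  read '2': D → A
  read '0': A → E
  read '2': E → A
  read '0': A → E
  read '1': E → E
  read '2': E → A
  read '0': A → E
  read '1': E → E
  end E, accepted
w4:
  start at E
  read '0': E → B
  read '0': B → D
  read '2': D → A
  read '0': A → E
  read '0': E → B
  read '2': B → F
  read '2': F → A
  read '2': A → E
  read '0': E → B
  read '2': B → F
  read '2': F → A
  read '2': A → E
  read '0': E → B
  read '1': B → C
  end C, rejected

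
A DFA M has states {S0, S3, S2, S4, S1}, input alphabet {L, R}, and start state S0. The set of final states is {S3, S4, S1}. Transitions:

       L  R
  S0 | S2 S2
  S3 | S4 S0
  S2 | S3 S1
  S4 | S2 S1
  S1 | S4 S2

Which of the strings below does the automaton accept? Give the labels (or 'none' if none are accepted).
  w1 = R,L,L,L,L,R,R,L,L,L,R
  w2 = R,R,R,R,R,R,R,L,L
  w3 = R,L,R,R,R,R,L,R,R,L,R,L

w1, w2

w1:
  start at S0
  read 'R': S0 → S2
  read 'L': S2 → S3
  read 'L': S3 → S4
  read 'L': S4 → S2
  read 'L': S2 → S3
  read 'R': S3 → S0
  read 'R': S0 → S2
  read 'L': S2 → S3
  read 'L': S3 → S4
  read 'L': S4 → S2
  read 'R': S2 → S1
  end S1, accepted
w2:
  start at S0
  read 'R': S0 → S2
  read 'R': S2 → S1
  read 'R': S1 → S2
  read 'R': S2 → S1
  read 'R': S1 → S2
  read 'R': S2 → S1
  read 'R': S1 → S2
  read 'L': S2 → S3
  read 'L': S3 → S4
  end S4, accepted
w3:
  start at S0
  read 'R': S0 → S2
  read 'L': S2 → S3
  read 'R': S3 → S0
  read 'R': S0 → S2
  read 'R': S2 → S1
  read 'R': S1 → S2
  read 'L': S2 → S3
  read 'R': S3 → S0
  read 'R': S0 → S2
  read 'L': S2 → S3
  read 'R': S3 → S0
  read 'L': S0 → S2
  end S2, rejected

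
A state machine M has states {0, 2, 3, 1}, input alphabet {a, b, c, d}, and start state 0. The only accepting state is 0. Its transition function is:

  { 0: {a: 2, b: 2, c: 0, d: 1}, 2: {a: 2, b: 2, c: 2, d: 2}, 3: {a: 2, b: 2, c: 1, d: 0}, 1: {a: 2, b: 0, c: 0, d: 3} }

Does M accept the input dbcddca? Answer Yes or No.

start at 0
read 'd': 0 → 1
read 'b': 1 → 0
read 'c': 0 → 0
read 'd': 0 → 1
read 'd': 1 → 3
read 'c': 3 → 1
read 'a': 1 → 2
End state 2 is not accepting.

No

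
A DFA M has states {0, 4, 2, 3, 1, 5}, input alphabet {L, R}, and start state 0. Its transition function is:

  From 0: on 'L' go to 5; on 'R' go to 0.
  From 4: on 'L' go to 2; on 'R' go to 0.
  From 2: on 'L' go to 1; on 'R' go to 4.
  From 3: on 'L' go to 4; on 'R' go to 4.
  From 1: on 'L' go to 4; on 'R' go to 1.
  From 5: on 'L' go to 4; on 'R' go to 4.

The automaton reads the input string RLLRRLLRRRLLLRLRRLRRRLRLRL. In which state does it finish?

2

0 → 0 → 5 → 4 → 0 → 0 → 5 → 4 → 0 → 0 → 0 → 5 → 4 → 2 → 4 → 2 → 4 → 0 → 5 → 4 → 0 → 0 → 5 → 4 → 2 → 4 → 2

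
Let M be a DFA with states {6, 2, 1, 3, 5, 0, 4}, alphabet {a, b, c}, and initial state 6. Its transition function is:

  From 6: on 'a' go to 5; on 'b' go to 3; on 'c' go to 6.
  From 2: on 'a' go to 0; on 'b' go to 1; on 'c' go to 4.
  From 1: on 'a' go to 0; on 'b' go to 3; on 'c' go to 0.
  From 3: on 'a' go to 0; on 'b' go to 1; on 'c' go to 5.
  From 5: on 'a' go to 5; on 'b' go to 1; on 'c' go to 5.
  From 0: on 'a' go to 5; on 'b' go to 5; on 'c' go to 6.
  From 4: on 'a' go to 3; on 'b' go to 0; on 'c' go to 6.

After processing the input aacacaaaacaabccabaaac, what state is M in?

5

6 → 5 → 5 → 5 → 5 → 5 → 5 → 5 → 5 → 5 → 5 → 5 → 5 → 1 → 0 → 6 → 5 → 1 → 0 → 5 → 5 → 5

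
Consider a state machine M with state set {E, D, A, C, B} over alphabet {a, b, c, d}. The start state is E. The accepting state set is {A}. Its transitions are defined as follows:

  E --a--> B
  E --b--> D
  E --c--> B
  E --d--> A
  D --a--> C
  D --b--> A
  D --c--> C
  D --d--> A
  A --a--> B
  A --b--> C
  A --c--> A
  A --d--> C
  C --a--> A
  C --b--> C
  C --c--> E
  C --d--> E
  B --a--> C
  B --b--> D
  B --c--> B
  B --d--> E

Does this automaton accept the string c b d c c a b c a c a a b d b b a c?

start at E
read 'c': E → B
read 'b': B → D
read 'd': D → A
read 'c': A → A
read 'c': A → A
read 'a': A → B
read 'b': B → D
read 'c': D → C
read 'a': C → A
read 'c': A → A
read 'a': A → B
read 'a': B → C
read 'b': C → C
read 'd': C → E
read 'b': E → D
read 'b': D → A
read 'a': A → B
read 'c': B → B
End state B is not accepting.

No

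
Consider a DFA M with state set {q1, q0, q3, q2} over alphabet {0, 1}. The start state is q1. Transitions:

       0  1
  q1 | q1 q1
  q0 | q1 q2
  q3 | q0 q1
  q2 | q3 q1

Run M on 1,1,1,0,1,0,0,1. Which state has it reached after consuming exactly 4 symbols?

Trace: q1 -1-> q1 -1-> q1 -1-> q1 -0-> q1
After 4 symbols: q1.

q1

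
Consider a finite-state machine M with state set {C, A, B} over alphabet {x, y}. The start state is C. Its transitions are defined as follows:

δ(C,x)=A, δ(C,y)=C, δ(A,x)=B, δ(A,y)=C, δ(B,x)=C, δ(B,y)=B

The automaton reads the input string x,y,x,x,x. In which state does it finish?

Trace: C -x-> A -y-> C -x-> A -x-> B -x-> C

C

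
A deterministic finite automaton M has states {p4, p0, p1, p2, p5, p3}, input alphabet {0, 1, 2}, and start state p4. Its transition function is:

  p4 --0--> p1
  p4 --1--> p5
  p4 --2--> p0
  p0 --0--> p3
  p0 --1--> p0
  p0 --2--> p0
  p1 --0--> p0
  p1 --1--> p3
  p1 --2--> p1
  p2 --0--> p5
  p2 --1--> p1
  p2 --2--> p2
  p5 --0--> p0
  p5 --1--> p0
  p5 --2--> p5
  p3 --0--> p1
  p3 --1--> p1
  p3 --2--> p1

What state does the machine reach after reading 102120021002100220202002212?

p1

p4 → p5 → p0 → p0 → p0 → p0 → p3 → p1 → p1 → p3 → p1 → p0 → p0 → p0 → p3 → p1 → p1 → p1 → p0 → p0 → p3 → p1 → p0 → p3 → p1 → p1 → p3 → p1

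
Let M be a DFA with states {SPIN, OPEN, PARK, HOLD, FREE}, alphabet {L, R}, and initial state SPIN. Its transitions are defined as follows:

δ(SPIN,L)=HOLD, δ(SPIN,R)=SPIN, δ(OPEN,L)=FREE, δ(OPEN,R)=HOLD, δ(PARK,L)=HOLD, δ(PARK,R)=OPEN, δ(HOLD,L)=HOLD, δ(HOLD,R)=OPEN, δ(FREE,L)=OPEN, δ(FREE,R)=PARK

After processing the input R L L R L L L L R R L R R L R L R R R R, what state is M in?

HOLD

SPIN → SPIN → HOLD → HOLD → OPEN → FREE → OPEN → FREE → OPEN → HOLD → OPEN → FREE → PARK → OPEN → FREE → PARK → HOLD → OPEN → HOLD → OPEN → HOLD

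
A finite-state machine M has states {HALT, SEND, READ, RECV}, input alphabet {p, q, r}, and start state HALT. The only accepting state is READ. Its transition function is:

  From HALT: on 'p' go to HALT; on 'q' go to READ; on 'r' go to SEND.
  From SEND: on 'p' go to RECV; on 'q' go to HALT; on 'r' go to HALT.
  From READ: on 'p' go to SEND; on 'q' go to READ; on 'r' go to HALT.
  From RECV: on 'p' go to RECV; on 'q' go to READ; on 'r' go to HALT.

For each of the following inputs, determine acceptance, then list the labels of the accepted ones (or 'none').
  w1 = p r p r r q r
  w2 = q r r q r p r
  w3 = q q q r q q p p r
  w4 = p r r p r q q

w1: HALT → HALT → SEND → RECV → HALT → SEND → HALT → SEND  → end SEND, rejected
w2: HALT → READ → HALT → SEND → HALT → SEND → RECV → HALT  → end HALT, rejected
w3: HALT → READ → READ → READ → HALT → READ → READ → SEND → RECV → HALT  → end HALT, rejected
w4: HALT → HALT → SEND → HALT → HALT → SEND → HALT → READ  → end READ, accepted

w4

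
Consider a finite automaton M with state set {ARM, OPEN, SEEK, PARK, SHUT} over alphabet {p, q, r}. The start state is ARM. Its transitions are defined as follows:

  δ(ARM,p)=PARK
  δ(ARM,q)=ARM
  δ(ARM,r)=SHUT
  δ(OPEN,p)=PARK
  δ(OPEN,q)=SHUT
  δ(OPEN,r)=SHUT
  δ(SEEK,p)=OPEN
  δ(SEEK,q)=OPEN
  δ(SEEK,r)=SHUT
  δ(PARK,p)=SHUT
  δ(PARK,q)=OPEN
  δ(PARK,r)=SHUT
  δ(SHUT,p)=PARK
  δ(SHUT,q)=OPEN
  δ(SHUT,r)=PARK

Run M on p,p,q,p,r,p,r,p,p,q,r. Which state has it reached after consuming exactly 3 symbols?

start at ARM
read 'p': ARM → PARK
read 'p': PARK → SHUT
read 'q': SHUT → OPEN
After 3 symbols: OPEN.

OPEN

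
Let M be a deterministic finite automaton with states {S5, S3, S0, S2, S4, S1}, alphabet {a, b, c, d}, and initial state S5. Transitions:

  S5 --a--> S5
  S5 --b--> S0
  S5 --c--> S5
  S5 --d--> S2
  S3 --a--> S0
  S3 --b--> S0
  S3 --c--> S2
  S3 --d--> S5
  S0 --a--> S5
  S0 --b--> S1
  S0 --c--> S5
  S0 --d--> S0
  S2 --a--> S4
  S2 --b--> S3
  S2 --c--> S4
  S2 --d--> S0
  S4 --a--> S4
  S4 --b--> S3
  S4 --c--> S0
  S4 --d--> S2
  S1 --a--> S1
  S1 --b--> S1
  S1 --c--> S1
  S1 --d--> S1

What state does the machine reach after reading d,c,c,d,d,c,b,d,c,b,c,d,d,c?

S5 → S2 → S4 → S0 → S0 → S0 → S5 → S0 → S0 → S5 → S0 → S5 → S2 → S0 → S5

S5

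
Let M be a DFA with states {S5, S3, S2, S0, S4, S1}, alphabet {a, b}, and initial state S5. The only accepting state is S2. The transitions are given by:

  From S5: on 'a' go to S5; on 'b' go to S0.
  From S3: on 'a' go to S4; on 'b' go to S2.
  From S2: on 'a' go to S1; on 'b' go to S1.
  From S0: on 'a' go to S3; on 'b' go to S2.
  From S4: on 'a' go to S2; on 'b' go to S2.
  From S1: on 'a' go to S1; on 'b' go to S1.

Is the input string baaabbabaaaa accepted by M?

S5 → S0 → S3 → S4 → S2 → S1 → S1 → S1 → S1 → S1 → S1 → S1 → S1
End state S1 is not accepting.

No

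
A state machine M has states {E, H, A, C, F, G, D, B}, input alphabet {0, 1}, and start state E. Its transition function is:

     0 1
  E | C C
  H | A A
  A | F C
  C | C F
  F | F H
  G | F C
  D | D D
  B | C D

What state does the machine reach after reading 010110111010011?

A

Trace: E -0-> C -1-> F -0-> F -1-> H -1-> A -0-> F -1-> H -1-> A -1-> C -0-> C -1-> F -0-> F -0-> F -1-> H -1-> A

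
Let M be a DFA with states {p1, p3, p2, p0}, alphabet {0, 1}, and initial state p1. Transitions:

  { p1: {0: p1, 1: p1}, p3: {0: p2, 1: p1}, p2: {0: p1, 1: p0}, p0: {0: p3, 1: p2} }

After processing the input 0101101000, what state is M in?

start at p1
read '0': p1 → p1
read '1': p1 → p1
read '0': p1 → p1
read '1': p1 → p1
read '1': p1 → p1
read '0': p1 → p1
read '1': p1 → p1
read '0': p1 → p1
read '0': p1 → p1
read '0': p1 → p1

p1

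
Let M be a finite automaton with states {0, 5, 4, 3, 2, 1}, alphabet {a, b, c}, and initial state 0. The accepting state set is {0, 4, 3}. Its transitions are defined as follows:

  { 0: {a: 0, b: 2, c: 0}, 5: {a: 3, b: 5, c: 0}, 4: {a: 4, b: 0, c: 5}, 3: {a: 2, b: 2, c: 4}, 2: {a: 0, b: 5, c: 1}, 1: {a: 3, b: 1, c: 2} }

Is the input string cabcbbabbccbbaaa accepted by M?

Yes

Trace: 0 -c-> 0 -a-> 0 -b-> 2 -c-> 1 -b-> 1 -b-> 1 -a-> 3 -b-> 2 -b-> 5 -c-> 0 -c-> 0 -b-> 2 -b-> 5 -a-> 3 -a-> 2 -a-> 0
End state 0 is accepting.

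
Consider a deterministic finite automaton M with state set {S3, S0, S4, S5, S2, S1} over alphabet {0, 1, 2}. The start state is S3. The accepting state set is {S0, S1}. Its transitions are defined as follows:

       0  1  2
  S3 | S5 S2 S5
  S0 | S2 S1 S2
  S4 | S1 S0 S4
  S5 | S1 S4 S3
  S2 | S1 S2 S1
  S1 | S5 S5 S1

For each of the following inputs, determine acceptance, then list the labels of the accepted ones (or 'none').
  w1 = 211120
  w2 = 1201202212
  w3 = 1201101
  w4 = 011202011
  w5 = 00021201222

w4

w1: S3 → S5 → S4 → S0 → S1 → S1 → S5  → end S5, rejected
w2: S3 → S2 → S1 → S5 → S4 → S4 → S1 → S1 → S1 → S5 → S3  → end S3, rejected
w3: S3 → S2 → S1 → S5 → S4 → S0 → S2 → S2  → end S2, rejected
w4: S3 → S5 → S4 → S0 → S2 → S1 → S1 → S5 → S4 → S0  → end S0, accepted
w5: S3 → S5 → S1 → S5 → S3 → S2 → S1 → S5 → S4 → S4 → S4 → S4  → end S4, rejected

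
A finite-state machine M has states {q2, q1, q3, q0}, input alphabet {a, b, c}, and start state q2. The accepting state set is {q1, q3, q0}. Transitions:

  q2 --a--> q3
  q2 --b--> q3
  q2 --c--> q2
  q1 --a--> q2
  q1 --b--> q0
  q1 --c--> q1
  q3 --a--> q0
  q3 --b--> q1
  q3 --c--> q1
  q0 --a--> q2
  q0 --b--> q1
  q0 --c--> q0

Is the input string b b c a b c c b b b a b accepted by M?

Yes

start at q2
read 'b': q2 → q3
read 'b': q3 → q1
read 'c': q1 → q1
read 'a': q1 → q2
read 'b': q2 → q3
read 'c': q3 → q1
read 'c': q1 → q1
read 'b': q1 → q0
read 'b': q0 → q1
read 'b': q1 → q0
read 'a': q0 → q2
read 'b': q2 → q3
End state q3 is accepting.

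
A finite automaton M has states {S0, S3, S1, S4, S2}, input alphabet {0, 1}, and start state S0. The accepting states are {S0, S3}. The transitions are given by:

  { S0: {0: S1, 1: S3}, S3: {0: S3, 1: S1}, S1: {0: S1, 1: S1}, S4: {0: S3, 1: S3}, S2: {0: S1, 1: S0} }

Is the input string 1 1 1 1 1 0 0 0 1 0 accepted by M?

No

S0 → S3 → S1 → S1 → S1 → S1 → S1 → S1 → S1 → S1 → S1
End state S1 is not accepting.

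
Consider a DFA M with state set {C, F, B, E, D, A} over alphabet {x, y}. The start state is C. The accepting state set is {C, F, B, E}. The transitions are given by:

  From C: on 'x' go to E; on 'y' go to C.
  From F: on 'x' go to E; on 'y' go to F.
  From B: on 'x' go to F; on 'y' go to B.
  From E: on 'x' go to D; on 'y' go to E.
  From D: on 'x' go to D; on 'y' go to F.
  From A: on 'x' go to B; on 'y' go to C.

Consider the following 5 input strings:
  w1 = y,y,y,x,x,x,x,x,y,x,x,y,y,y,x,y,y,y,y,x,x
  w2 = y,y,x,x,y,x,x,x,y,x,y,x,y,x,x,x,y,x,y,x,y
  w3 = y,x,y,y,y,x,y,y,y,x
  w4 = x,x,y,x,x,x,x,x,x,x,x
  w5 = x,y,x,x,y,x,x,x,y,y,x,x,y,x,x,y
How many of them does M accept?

w1: C → C → C → C → E → D → D → D → D → F → E → D → F → F → F → E → E → E → E → E → D → D  → end D, rejected
w2: C → C → C → E → D → F → E → D → D → F → E → E → D → F → E → D → D → F → E → E → D → F  → end F, accepted
w3: C → C → E → E → E → E → D → F → F → F → E  → end E, accepted
w4: C → E → D → F → E → D → D → D → D → D → D → D  → end D, rejected
w5: C → E → E → D → D → F → E → D → D → F → F → E → D → F → E → D → F  → end F, accepted

3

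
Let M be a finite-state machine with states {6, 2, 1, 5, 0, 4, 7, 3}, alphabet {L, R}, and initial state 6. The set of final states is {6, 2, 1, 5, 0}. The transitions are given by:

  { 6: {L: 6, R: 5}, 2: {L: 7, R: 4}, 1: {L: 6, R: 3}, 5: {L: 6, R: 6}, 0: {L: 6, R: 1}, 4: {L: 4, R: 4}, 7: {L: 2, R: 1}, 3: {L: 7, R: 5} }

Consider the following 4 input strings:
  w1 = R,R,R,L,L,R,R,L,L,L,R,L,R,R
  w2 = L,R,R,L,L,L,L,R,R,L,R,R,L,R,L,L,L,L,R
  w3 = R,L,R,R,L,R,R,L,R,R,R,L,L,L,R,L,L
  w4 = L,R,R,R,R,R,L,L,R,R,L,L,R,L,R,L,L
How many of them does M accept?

4

w1: Trace: 6 -R-> 5 -R-> 6 -R-> 5 -L-> 6 -L-> 6 -R-> 5 -R-> 6 -L-> 6 -L-> 6 -L-> 6 -R-> 5 -L-> 6 -R-> 5 -R-> 6  → end 6, accepted
w2: Trace: 6 -L-> 6 -R-> 5 -R-> 6 -L-> 6 -L-> 6 -L-> 6 -L-> 6 -R-> 5 -R-> 6 -L-> 6 -R-> 5 -R-> 6 -L-> 6 -R-> 5 -L-> 6 -L-> 6 -L-> 6 -L-> 6 -R-> 5  → end 5, accepted
w3: Trace: 6 -R-> 5 -L-> 6 -R-> 5 -R-> 6 -L-> 6 -R-> 5 -R-> 6 -L-> 6 -R-> 5 -R-> 6 -R-> 5 -L-> 6 -L-> 6 -L-> 6 -R-> 5 -L-> 6 -L-> 6  → end 6, accepted
w4: Trace: 6 -L-> 6 -R-> 5 -R-> 6 -R-> 5 -R-> 6 -R-> 5 -L-> 6 -L-> 6 -R-> 5 -R-> 6 -L-> 6 -L-> 6 -R-> 5 -L-> 6 -R-> 5 -L-> 6 -L-> 6  → end 6, accepted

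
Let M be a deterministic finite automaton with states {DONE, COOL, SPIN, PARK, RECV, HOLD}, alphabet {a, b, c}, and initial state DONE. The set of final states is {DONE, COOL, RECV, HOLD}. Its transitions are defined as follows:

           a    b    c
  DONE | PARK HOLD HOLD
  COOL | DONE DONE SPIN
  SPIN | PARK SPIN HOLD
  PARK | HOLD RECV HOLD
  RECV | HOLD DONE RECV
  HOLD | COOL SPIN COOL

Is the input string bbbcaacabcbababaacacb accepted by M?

Trace: DONE -b-> HOLD -b-> SPIN -b-> SPIN -c-> HOLD -a-> COOL -a-> DONE -c-> HOLD -a-> COOL -b-> DONE -c-> HOLD -b-> SPIN -a-> PARK -b-> RECV -a-> HOLD -b-> SPIN -a-> PARK -a-> HOLD -c-> COOL -a-> DONE -c-> HOLD -b-> SPIN
End state SPIN is not accepting.

No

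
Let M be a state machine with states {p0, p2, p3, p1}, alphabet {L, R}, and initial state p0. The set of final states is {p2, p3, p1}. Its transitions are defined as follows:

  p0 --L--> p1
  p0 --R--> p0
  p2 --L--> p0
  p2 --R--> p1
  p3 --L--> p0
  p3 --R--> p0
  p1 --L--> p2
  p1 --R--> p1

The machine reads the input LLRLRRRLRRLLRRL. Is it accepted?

Yes

start at p0
read 'L': p0 → p1
read 'L': p1 → p2
read 'R': p2 → p1
read 'L': p1 → p2
read 'R': p2 → p1
read 'R': p1 → p1
read 'R': p1 → p1
read 'L': p1 → p2
read 'R': p2 → p1
read 'R': p1 → p1
read 'L': p1 → p2
read 'L': p2 → p0
read 'R': p0 → p0
read 'R': p0 → p0
read 'L': p0 → p1
End state p1 is accepting.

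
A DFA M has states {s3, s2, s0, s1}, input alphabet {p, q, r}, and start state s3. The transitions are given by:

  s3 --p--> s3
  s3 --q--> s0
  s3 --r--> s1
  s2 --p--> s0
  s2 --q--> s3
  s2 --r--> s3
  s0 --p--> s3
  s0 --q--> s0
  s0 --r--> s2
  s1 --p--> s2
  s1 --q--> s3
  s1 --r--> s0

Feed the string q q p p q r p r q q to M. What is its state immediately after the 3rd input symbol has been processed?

Trace: s3 -q-> s0 -q-> s0 -p-> s3
After 3 symbols: s3.

s3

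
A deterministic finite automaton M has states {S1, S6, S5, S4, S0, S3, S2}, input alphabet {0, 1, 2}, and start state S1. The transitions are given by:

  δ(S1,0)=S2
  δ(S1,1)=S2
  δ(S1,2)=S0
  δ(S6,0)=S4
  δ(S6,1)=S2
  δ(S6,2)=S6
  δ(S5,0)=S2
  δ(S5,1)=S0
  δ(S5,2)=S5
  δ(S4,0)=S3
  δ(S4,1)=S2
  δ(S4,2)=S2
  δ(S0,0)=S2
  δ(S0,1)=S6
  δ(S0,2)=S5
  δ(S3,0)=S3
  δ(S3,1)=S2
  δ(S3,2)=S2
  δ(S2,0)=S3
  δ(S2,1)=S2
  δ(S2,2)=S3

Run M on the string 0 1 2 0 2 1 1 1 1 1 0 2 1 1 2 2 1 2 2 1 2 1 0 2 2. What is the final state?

S1 → S2 → S2 → S3 → S3 → S2 → S2 → S2 → S2 → S2 → S2 → S3 → S2 → S2 → S2 → S3 → S2 → S2 → S3 → S2 → S2 → S3 → S2 → S3 → S2 → S3

S3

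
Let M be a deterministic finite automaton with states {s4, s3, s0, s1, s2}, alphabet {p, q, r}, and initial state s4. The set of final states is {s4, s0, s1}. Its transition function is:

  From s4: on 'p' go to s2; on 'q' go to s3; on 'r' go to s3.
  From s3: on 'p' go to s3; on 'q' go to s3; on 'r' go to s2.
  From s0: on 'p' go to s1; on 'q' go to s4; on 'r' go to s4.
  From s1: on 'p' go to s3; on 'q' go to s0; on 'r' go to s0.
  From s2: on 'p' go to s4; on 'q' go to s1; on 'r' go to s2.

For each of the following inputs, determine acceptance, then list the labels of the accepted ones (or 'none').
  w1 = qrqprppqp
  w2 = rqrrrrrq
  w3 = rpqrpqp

w1:
  start at s4
  read 'q': s4 → s3
  read 'r': s3 → s2
  read 'q': s2 → s1
  read 'p': s1 → s3
  read 'r': s3 → s2
  read 'p': s2 → s4
  read 'p': s4 → s2
  read 'q': s2 → s1
  read 'p': s1 → s3
  end s3, rejected
w2:
  start at s4
  read 'r': s4 → s3
  read 'q': s3 → s3
  read 'r': s3 → s2
  read 'r': s2 → s2
  read 'r': s2 → s2
  read 'r': s2 → s2
  read 'r': s2 → s2
  read 'q': s2 → s1
  end s1, accepted
w3:
  start at s4
  read 'r': s4 → s3
  read 'p': s3 → s3
  read 'q': s3 → s3
  read 'r': s3 → s2
  read 'p': s2 → s4
  read 'q': s4 → s3
  read 'p': s3 → s3
  end s3, rejected

w2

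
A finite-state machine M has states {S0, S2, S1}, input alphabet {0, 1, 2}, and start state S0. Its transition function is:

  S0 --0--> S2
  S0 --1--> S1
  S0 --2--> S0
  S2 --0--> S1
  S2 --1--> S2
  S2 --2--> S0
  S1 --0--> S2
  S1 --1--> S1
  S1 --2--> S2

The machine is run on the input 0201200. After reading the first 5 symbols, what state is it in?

S0

start at S0
read '0': S0 → S2
read '2': S2 → S0
read '0': S0 → S2
read '1': S2 → S2
read '2': S2 → S0
After 5 symbols: S0.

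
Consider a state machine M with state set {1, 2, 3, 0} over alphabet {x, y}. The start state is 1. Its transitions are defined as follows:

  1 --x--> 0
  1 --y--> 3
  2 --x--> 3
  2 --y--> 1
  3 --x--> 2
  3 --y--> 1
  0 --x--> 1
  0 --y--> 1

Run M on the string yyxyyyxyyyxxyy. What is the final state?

1

Trace: 1 -y-> 3 -y-> 1 -x-> 0 -y-> 1 -y-> 3 -y-> 1 -x-> 0 -y-> 1 -y-> 3 -y-> 1 -x-> 0 -x-> 1 -y-> 3 -y-> 1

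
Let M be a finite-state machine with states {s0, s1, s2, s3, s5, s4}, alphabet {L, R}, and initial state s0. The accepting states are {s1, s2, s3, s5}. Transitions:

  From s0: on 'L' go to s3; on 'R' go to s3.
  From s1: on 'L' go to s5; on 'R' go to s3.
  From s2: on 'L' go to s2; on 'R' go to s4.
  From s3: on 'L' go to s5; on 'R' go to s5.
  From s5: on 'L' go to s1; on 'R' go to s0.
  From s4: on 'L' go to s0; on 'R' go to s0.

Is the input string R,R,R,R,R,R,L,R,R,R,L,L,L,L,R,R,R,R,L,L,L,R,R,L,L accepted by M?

Yes

s0 → s3 → s5 → s0 → s3 → s5 → s0 → s3 → s5 → s0 → s3 → s5 → s1 → s5 → s1 → s3 → s5 → s0 → s3 → s5 → s1 → s5 → s0 → s3 → s5 → s1
End state s1 is accepting.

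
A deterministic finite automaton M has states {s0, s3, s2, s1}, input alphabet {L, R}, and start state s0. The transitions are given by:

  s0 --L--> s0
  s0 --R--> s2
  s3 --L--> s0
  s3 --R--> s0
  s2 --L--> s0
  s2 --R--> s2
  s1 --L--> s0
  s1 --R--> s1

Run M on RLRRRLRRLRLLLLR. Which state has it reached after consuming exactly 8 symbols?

s2

s0 → s2 → s0 → s2 → s2 → s2 → s0 → s2 → s2
After 8 symbols: s2.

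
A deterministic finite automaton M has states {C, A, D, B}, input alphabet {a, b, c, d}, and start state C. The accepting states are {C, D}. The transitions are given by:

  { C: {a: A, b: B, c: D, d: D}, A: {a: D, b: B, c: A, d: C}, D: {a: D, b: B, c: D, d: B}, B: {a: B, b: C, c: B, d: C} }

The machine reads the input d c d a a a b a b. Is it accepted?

start at C
read 'd': C → D
read 'c': D → D
read 'd': D → B
read 'a': B → B
read 'a': B → B
read 'a': B → B
read 'b': B → C
read 'a': C → A
read 'b': A → B
End state B is not accepting.

No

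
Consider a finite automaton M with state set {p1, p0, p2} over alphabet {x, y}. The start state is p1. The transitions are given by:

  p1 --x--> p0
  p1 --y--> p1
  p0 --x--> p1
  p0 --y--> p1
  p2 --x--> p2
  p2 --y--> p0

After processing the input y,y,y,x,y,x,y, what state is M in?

Trace: p1 -y-> p1 -y-> p1 -y-> p1 -x-> p0 -y-> p1 -x-> p0 -y-> p1

p1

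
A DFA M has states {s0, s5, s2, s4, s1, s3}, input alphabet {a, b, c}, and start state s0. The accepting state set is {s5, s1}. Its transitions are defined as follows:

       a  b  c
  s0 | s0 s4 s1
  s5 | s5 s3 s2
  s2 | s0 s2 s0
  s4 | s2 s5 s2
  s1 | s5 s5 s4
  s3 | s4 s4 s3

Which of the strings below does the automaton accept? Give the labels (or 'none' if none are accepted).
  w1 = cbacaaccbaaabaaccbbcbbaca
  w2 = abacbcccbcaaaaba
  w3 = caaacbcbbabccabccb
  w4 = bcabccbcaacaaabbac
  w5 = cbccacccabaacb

w1: s0 → s1 → s5 → s5 → s2 → s0 → s0 → s1 → s4 → s5 → s5 → s5 → s5 → s3 → s4 → s2 → s0 → s1 → s5 → s3 → s3 → s4 → s5 → s5 → s2 → s0  → end s0, rejected
w2: s0 → s0 → s4 → s2 → s0 → s4 → s2 → s0 → s1 → s5 → s2 → s0 → s0 → s0 → s0 → s4 → s2  → end s2, rejected
w3: s0 → s1 → s5 → s5 → s5 → s2 → s2 → s0 → s4 → s5 → s5 → s3 → s3 → s3 → s4 → s5 → s2 → s0 → s4  → end s4, rejected
w4: s0 → s4 → s2 → s0 → s4 → s2 → s0 → s4 → s2 → s0 → s0 → s1 → s5 → s5 → s5 → s3 → s4 → s2 → s0  → end s0, rejected
w5: s0 → s1 → s5 → s2 → s0 → s0 → s1 → s4 → s2 → s0 → s4 → s2 → s0 → s1 → s5  → end s5, accepted

w5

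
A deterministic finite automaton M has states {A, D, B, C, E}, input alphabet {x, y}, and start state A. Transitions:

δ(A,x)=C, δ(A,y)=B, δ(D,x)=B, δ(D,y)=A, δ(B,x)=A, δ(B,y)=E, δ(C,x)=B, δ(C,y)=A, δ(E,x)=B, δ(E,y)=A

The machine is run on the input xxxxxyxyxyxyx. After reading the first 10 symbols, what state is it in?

Trace: A -x-> C -x-> B -x-> A -x-> C -x-> B -y-> E -x-> B -y-> E -x-> B -y-> E
After 10 symbols: E.

E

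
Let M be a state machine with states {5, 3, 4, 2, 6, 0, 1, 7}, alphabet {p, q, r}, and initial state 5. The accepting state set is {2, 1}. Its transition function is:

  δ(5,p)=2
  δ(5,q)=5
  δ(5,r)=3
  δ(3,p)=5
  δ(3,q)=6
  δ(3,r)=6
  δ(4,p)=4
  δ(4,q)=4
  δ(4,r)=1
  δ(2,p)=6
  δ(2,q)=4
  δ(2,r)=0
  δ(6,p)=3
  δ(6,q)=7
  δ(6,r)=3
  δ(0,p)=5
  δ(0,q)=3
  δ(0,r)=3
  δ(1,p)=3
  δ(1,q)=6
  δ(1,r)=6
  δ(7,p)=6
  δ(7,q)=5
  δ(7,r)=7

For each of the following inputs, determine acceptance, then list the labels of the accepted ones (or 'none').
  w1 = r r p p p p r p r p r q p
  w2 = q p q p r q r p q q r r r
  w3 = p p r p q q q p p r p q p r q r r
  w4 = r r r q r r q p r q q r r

none

w1:
  start at 5
  read 'r': 5 → 3
  read 'r': 3 → 6
  read 'p': 6 → 3
  read 'p': 3 → 5
  read 'p': 5 → 2
  read 'p': 2 → 6
  read 'r': 6 → 3
  read 'p': 3 → 5
  read 'r': 5 → 3
  read 'p': 3 → 5
  read 'r': 5 → 3
  read 'q': 3 → 6
  read 'p': 6 → 3
  end 3, rejected
w2:
  start at 5
  read 'q': 5 → 5
  read 'p': 5 → 2
  read 'q': 2 → 4
  read 'p': 4 → 4
  read 'r': 4 → 1
  read 'q': 1 → 6
  read 'r': 6 → 3
  read 'p': 3 → 5
  read 'q': 5 → 5
  read 'q': 5 → 5
  read 'r': 5 → 3
  read 'r': 3 → 6
  read 'r': 6 → 3
  end 3, rejected
w3:
  start at 5
  read 'p': 5 → 2
  read 'p': 2 → 6
  read 'r': 6 → 3
  read 'p': 3 → 5
  read 'q': 5 → 5
  read 'q': 5 → 5
  read 'q': 5 → 5
  read 'p': 5 → 2
  read 'p': 2 → 6
  read 'r': 6 → 3
  read 'p': 3 → 5
  read 'q': 5 → 5
  read 'p': 5 → 2
  read 'r': 2 → 0
  read 'q': 0 → 3
  read 'r': 3 → 6
  read 'r': 6 → 3
  end 3, rejected
w4:
  start at 5
  read 'r': 5 → 3
  read 'r': 3 → 6
  read 'r': 6 → 3
  read 'q': 3 → 6
  read 'r': 6 → 3
  read 'r': 3 → 6
  read 'q': 6 → 7
  read 'p': 7 → 6
  read 'r': 6 → 3
  read 'q': 3 → 6
  read 'q': 6 → 7
  read 'r': 7 → 7
  read 'r': 7 → 7
  end 7, rejected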